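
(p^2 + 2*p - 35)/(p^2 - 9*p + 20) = (p + 7)/(p - 4)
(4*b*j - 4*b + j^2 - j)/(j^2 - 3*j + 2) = (4*b + j)/(j - 2)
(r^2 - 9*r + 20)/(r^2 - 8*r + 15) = (r - 4)/(r - 3)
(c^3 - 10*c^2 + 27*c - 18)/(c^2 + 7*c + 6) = (c^3 - 10*c^2 + 27*c - 18)/(c^2 + 7*c + 6)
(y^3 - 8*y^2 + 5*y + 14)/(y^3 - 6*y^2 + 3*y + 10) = (y - 7)/(y - 5)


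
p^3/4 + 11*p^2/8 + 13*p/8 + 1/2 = (p/4 + 1)*(p + 1/2)*(p + 1)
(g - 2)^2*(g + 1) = g^3 - 3*g^2 + 4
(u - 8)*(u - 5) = u^2 - 13*u + 40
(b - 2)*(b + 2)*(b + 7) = b^3 + 7*b^2 - 4*b - 28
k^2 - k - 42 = (k - 7)*(k + 6)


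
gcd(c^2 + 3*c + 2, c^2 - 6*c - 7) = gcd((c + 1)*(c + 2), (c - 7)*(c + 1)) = c + 1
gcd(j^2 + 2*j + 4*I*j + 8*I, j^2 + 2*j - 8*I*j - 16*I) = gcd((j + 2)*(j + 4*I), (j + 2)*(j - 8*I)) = j + 2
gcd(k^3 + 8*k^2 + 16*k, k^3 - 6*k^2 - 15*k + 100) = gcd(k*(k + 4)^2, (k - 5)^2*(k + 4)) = k + 4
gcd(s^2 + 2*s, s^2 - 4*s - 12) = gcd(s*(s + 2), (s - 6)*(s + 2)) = s + 2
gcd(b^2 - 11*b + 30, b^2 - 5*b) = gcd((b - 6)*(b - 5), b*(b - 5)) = b - 5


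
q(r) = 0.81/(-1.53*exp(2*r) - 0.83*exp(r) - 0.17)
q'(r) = 0.81*(3.06*exp(2*r) + 0.83*exp(r))/(-1.53*exp(2*r) - 0.83*exp(r) - 0.17)^2 = (2.4786*exp(r) + 0.6723)*exp(r)/(1.53*exp(2*r) + 0.83*exp(r) + 0.17)^2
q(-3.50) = -4.12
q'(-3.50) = 0.58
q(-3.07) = -3.82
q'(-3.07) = 0.81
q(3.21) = -0.00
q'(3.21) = 0.00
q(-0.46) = -0.62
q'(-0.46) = 0.83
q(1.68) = -0.02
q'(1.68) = 0.03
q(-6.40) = -4.73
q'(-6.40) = 0.04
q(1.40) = -0.03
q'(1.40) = 0.05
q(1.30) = -0.03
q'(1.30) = 0.06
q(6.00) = 0.00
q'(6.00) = 0.00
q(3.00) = 0.00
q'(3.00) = 0.00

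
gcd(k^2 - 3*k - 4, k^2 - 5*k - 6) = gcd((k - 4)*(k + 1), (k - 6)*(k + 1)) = k + 1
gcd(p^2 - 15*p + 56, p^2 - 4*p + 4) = 1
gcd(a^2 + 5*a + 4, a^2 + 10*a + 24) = a + 4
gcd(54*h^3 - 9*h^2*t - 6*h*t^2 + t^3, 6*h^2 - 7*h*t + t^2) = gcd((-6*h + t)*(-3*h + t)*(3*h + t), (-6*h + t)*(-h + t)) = -6*h + t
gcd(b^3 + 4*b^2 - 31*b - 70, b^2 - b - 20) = b - 5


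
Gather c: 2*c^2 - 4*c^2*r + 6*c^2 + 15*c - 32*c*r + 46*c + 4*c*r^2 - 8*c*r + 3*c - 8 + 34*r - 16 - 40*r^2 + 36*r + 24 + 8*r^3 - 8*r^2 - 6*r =c^2*(8 - 4*r) + c*(4*r^2 - 40*r + 64) + 8*r^3 - 48*r^2 + 64*r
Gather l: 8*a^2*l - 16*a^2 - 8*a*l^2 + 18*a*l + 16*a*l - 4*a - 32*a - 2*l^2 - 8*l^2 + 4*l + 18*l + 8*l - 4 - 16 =-16*a^2 - 36*a + l^2*(-8*a - 10) + l*(8*a^2 + 34*a + 30) - 20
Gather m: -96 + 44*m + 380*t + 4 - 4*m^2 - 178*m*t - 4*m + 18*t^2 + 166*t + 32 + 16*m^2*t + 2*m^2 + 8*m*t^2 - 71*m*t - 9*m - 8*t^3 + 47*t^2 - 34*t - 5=m^2*(16*t - 2) + m*(8*t^2 - 249*t + 31) - 8*t^3 + 65*t^2 + 512*t - 65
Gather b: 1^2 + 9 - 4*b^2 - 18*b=-4*b^2 - 18*b + 10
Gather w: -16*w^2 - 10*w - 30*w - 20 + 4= -16*w^2 - 40*w - 16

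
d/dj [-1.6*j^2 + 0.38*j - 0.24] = 0.38 - 3.2*j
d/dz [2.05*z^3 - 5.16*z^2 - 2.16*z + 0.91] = 6.15*z^2 - 10.32*z - 2.16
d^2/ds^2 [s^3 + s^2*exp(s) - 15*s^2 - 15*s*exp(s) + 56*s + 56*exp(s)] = s^2*exp(s) - 11*s*exp(s) + 6*s + 28*exp(s) - 30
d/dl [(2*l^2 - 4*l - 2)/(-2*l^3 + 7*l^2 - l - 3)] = 2*(2*l^4 - 8*l^3 + 7*l^2 + 8*l + 5)/(4*l^6 - 28*l^5 + 53*l^4 - 2*l^3 - 41*l^2 + 6*l + 9)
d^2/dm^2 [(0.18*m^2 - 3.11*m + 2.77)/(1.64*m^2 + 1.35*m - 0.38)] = (4.44089209850063e-16*m^4 - 17.526352*m^3 + 45.374208*m^2 + 25.167768*m + 10.410302)/(4.410944*m^6 + 10.89288*m^5 + 5.900556*m^4 - 2.587545*m^3 - 1.367202*m^2 + 0.58482*m - 0.054872)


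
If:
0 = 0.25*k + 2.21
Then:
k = -8.84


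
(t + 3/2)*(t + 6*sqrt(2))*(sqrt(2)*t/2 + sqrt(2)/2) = sqrt(2)*t^3/2 + 5*sqrt(2)*t^2/4 + 6*t^2 + 3*sqrt(2)*t/4 + 15*t + 9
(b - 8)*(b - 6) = b^2 - 14*b + 48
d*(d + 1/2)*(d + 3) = d^3 + 7*d^2/2 + 3*d/2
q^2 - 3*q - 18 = (q - 6)*(q + 3)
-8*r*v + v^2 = v*(-8*r + v)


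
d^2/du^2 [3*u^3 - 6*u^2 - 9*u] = 18*u - 12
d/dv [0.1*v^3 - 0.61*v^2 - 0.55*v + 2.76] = 0.3*v^2 - 1.22*v - 0.55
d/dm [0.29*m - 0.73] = 0.290000000000000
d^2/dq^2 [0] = 0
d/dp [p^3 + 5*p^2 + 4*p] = 3*p^2 + 10*p + 4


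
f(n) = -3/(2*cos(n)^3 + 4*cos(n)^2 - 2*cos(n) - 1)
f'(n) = -3*(6*sin(n)*cos(n)^2 + 8*sin(n)*cos(n) - 2*sin(n))/(2*cos(n)^3 + 4*cos(n)^2 - 2*cos(n) - 1)^2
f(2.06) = -4.87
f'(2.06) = 30.99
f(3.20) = -1.00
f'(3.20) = -0.08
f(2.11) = -3.70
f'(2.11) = 17.73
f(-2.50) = -1.40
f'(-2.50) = -1.78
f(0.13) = -1.03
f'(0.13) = -0.55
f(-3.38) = -1.04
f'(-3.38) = 0.35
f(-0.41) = -1.45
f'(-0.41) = 2.89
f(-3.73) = -1.32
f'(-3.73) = 1.44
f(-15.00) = -1.54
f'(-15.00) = -2.37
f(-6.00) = -1.18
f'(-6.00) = -1.46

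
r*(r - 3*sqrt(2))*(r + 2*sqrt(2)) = r^3 - sqrt(2)*r^2 - 12*r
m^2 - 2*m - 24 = (m - 6)*(m + 4)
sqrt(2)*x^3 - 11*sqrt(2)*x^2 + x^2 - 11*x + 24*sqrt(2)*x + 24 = (x - 8)*(x - 3)*(sqrt(2)*x + 1)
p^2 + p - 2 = (p - 1)*(p + 2)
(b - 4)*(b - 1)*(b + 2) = b^3 - 3*b^2 - 6*b + 8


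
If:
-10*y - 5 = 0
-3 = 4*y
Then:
No Solution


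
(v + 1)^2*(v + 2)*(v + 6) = v^4 + 10*v^3 + 29*v^2 + 32*v + 12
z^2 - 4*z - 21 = (z - 7)*(z + 3)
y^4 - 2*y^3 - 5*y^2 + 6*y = y*(y - 3)*(y - 1)*(y + 2)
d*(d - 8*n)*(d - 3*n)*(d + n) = d^4 - 10*d^3*n + 13*d^2*n^2 + 24*d*n^3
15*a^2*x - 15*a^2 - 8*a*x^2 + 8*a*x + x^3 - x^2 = (-5*a + x)*(-3*a + x)*(x - 1)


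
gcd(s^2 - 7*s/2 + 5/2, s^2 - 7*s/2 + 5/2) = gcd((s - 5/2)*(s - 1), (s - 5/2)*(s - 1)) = s^2 - 7*s/2 + 5/2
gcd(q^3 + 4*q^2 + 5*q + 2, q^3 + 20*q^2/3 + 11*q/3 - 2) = q + 1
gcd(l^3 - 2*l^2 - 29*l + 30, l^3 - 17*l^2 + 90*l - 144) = l - 6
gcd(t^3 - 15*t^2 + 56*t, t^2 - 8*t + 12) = 1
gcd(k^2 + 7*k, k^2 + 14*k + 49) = k + 7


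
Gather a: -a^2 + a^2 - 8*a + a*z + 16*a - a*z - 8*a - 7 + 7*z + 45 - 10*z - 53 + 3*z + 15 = 0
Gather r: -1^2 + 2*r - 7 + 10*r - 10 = 12*r - 18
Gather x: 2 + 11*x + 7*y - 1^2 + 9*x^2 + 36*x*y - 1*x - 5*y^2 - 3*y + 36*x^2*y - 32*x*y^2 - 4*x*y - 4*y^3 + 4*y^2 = x^2*(36*y + 9) + x*(-32*y^2 + 32*y + 10) - 4*y^3 - y^2 + 4*y + 1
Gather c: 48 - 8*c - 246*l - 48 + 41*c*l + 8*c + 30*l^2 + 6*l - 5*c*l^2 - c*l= c*(-5*l^2 + 40*l) + 30*l^2 - 240*l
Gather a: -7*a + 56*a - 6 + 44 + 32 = 49*a + 70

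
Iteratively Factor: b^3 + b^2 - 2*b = (b - 1)*(b^2 + 2*b) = (b - 1)*(b + 2)*(b)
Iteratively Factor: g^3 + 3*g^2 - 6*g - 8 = (g + 4)*(g^2 - g - 2) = (g + 1)*(g + 4)*(g - 2)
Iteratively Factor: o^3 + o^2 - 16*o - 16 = (o + 4)*(o^2 - 3*o - 4) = (o - 4)*(o + 4)*(o + 1)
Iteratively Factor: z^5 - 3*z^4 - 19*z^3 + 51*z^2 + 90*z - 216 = (z + 3)*(z^4 - 6*z^3 - z^2 + 54*z - 72) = (z - 2)*(z + 3)*(z^3 - 4*z^2 - 9*z + 36) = (z - 4)*(z - 2)*(z + 3)*(z^2 - 9) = (z - 4)*(z - 2)*(z + 3)^2*(z - 3)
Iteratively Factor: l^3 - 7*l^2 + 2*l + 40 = (l + 2)*(l^2 - 9*l + 20) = (l - 4)*(l + 2)*(l - 5)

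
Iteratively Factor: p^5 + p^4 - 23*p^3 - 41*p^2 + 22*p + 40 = (p - 1)*(p^4 + 2*p^3 - 21*p^2 - 62*p - 40) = (p - 1)*(p + 4)*(p^3 - 2*p^2 - 13*p - 10) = (p - 1)*(p + 1)*(p + 4)*(p^2 - 3*p - 10) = (p - 5)*(p - 1)*(p + 1)*(p + 4)*(p + 2)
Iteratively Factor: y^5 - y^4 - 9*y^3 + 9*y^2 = (y)*(y^4 - y^3 - 9*y^2 + 9*y) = y*(y - 3)*(y^3 + 2*y^2 - 3*y) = y*(y - 3)*(y + 3)*(y^2 - y) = y*(y - 3)*(y - 1)*(y + 3)*(y)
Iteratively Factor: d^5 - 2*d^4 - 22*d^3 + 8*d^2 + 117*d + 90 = (d + 1)*(d^4 - 3*d^3 - 19*d^2 + 27*d + 90) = (d + 1)*(d + 3)*(d^3 - 6*d^2 - d + 30) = (d - 5)*(d + 1)*(d + 3)*(d^2 - d - 6) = (d - 5)*(d + 1)*(d + 2)*(d + 3)*(d - 3)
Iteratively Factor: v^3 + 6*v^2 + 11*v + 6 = (v + 3)*(v^2 + 3*v + 2) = (v + 2)*(v + 3)*(v + 1)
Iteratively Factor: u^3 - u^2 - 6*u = (u)*(u^2 - u - 6) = u*(u - 3)*(u + 2)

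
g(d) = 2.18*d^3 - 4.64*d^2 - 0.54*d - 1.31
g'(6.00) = 179.22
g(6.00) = 299.29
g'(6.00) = 179.22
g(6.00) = 299.29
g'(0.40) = -3.21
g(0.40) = -2.13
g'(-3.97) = 139.38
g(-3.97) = -208.70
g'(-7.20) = 405.31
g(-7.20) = -1051.64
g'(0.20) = -2.13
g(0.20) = -1.59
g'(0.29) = -2.68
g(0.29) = -1.80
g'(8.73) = 416.88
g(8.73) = 1090.79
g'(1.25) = -1.92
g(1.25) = -4.98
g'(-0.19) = 1.46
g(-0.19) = -1.39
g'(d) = 6.54*d^2 - 9.28*d - 0.54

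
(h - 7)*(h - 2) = h^2 - 9*h + 14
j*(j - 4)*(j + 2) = j^3 - 2*j^2 - 8*j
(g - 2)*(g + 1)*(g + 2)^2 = g^4 + 3*g^3 - 2*g^2 - 12*g - 8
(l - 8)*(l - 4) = l^2 - 12*l + 32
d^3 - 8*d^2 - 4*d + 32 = (d - 8)*(d - 2)*(d + 2)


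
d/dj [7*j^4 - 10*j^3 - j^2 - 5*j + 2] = 28*j^3 - 30*j^2 - 2*j - 5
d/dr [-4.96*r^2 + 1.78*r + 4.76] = 1.78 - 9.92*r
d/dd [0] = 0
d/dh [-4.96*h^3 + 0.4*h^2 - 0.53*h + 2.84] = -14.88*h^2 + 0.8*h - 0.53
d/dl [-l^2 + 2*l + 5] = 2 - 2*l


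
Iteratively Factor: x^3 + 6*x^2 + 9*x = (x)*(x^2 + 6*x + 9) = x*(x + 3)*(x + 3)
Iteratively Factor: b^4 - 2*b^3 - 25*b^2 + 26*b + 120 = (b + 4)*(b^3 - 6*b^2 - b + 30) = (b - 5)*(b + 4)*(b^2 - b - 6) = (b - 5)*(b + 2)*(b + 4)*(b - 3)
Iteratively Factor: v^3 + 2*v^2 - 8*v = (v)*(v^2 + 2*v - 8) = v*(v + 4)*(v - 2)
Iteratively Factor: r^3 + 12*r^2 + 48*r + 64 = (r + 4)*(r^2 + 8*r + 16) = (r + 4)^2*(r + 4)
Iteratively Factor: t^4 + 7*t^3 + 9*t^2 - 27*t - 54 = (t + 3)*(t^3 + 4*t^2 - 3*t - 18) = (t - 2)*(t + 3)*(t^2 + 6*t + 9) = (t - 2)*(t + 3)^2*(t + 3)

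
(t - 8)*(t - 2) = t^2 - 10*t + 16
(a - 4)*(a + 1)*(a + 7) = a^3 + 4*a^2 - 25*a - 28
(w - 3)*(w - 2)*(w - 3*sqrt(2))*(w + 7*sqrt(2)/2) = w^4 - 5*w^3 + sqrt(2)*w^3/2 - 15*w^2 - 5*sqrt(2)*w^2/2 + 3*sqrt(2)*w + 105*w - 126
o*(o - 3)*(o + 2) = o^3 - o^2 - 6*o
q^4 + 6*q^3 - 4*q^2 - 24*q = q*(q - 2)*(q + 2)*(q + 6)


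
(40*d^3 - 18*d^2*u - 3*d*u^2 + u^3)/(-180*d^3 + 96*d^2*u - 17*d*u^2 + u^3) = (-8*d^2 + 2*d*u + u^2)/(36*d^2 - 12*d*u + u^2)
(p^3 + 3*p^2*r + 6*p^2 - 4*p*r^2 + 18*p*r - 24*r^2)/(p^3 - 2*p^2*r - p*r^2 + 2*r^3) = (p^2 + 4*p*r + 6*p + 24*r)/(p^2 - p*r - 2*r^2)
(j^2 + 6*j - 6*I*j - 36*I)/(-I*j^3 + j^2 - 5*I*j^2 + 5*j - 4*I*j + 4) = (I*j^2 + 6*j*(1 + I) + 36)/(j^3 + j^2*(5 + I) + j*(4 + 5*I) + 4*I)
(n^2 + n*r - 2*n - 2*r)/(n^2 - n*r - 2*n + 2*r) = (-n - r)/(-n + r)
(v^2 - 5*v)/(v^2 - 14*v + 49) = v*(v - 5)/(v^2 - 14*v + 49)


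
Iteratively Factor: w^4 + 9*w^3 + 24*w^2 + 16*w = (w + 4)*(w^3 + 5*w^2 + 4*w) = w*(w + 4)*(w^2 + 5*w + 4) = w*(w + 1)*(w + 4)*(w + 4)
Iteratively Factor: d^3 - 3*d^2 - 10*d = (d)*(d^2 - 3*d - 10) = d*(d + 2)*(d - 5)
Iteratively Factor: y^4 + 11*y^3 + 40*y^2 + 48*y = (y + 4)*(y^3 + 7*y^2 + 12*y) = (y + 3)*(y + 4)*(y^2 + 4*y) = y*(y + 3)*(y + 4)*(y + 4)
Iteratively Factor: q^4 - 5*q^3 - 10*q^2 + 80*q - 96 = (q - 2)*(q^3 - 3*q^2 - 16*q + 48) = (q - 3)*(q - 2)*(q^2 - 16) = (q - 4)*(q - 3)*(q - 2)*(q + 4)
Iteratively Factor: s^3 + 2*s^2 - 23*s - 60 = (s + 4)*(s^2 - 2*s - 15) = (s + 3)*(s + 4)*(s - 5)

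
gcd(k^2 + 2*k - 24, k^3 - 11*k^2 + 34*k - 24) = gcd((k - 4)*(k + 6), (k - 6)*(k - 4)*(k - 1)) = k - 4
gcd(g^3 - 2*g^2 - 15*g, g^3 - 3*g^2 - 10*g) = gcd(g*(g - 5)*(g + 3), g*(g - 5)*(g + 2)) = g^2 - 5*g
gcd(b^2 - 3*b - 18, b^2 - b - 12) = b + 3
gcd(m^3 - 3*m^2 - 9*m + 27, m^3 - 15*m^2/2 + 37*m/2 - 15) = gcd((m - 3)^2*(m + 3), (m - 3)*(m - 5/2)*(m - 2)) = m - 3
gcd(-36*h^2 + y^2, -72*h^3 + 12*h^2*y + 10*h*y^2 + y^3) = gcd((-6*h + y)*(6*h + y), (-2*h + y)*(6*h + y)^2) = 6*h + y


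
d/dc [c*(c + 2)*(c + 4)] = 3*c^2 + 12*c + 8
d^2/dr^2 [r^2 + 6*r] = 2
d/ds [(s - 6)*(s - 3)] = 2*s - 9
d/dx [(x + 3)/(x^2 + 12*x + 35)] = (x^2 + 12*x - 2*(x + 3)*(x + 6) + 35)/(x^2 + 12*x + 35)^2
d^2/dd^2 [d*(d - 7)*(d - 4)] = 6*d - 22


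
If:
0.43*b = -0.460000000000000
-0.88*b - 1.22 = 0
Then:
No Solution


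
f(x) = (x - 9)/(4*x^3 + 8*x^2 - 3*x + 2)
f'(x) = (x - 9)*(-12*x^2 - 16*x + 3)/(4*x^3 + 8*x^2 - 3*x + 2)^2 + 1/(4*x^3 + 8*x^2 - 3*x + 2) = (4*x^3 + 8*x^2 - 3*x - (x - 9)*(12*x^2 + 16*x - 3) + 2)/(4*x^3 + 8*x^2 - 3*x + 2)^2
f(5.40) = -0.00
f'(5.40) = 0.00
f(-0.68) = -1.49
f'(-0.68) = -1.77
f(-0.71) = -1.44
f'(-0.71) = -1.63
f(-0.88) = -1.22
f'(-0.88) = -1.05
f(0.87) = -1.01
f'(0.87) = 2.62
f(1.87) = -0.14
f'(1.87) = 0.21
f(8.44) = -0.00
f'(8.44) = 0.00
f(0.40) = -3.68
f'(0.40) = 8.81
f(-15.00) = 0.00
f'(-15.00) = 0.00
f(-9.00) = 0.01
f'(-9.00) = 0.00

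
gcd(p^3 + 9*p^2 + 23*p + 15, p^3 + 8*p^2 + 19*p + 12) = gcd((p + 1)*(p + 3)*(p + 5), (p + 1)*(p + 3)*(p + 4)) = p^2 + 4*p + 3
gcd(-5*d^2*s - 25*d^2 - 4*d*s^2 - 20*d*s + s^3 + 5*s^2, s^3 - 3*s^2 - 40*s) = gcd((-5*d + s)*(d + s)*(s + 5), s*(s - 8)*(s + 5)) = s + 5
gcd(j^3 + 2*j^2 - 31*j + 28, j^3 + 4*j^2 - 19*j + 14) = j^2 + 6*j - 7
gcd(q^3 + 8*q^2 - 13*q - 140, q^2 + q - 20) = q^2 + q - 20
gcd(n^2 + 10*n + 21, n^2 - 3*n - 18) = n + 3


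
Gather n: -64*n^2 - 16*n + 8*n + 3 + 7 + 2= -64*n^2 - 8*n + 12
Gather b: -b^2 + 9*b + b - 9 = -b^2 + 10*b - 9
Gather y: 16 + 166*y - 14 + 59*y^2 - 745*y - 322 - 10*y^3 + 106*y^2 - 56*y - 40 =-10*y^3 + 165*y^2 - 635*y - 360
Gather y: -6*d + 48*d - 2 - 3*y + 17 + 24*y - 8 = 42*d + 21*y + 7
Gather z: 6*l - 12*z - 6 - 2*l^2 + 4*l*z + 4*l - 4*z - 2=-2*l^2 + 10*l + z*(4*l - 16) - 8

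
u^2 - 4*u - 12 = (u - 6)*(u + 2)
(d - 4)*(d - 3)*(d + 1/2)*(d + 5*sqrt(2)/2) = d^4 - 13*d^3/2 + 5*sqrt(2)*d^3/2 - 65*sqrt(2)*d^2/4 + 17*d^2/2 + 6*d + 85*sqrt(2)*d/4 + 15*sqrt(2)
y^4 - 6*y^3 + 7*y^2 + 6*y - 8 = (y - 4)*(y - 2)*(y - 1)*(y + 1)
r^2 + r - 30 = (r - 5)*(r + 6)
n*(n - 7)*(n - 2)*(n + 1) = n^4 - 8*n^3 + 5*n^2 + 14*n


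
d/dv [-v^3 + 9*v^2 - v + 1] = -3*v^2 + 18*v - 1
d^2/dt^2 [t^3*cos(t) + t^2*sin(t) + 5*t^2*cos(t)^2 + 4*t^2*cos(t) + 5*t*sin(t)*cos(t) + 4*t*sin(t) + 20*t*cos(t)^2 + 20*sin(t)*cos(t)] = -t^3*cos(t) - 7*t^2*sin(t) - 4*t^2*cos(t) - 10*t^2*cos(2*t) - 20*t*sin(t) - 30*t*sin(2*t) + 10*t*cos(t) - 40*t*cos(2*t) + 2*sin(t) - 80*sin(2*t) + 16*cos(t) + 15*cos(2*t) + 5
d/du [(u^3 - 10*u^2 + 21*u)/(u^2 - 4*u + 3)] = (u^2 - 2*u + 7)/(u^2 - 2*u + 1)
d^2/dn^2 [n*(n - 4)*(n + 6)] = 6*n + 4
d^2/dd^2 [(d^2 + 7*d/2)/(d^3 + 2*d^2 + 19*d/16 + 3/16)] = 16*(512*d^6 + 5376*d^5 + 8928*d^4 + 3152*d^3 - 2592*d^2 - 2016*d - 381)/(4096*d^9 + 24576*d^8 + 63744*d^7 + 93440*d^6 + 84912*d^5 + 49344*d^4 + 18235*d^3 + 4113*d^2 + 513*d + 27)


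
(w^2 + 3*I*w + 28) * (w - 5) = w^3 - 5*w^2 + 3*I*w^2 + 28*w - 15*I*w - 140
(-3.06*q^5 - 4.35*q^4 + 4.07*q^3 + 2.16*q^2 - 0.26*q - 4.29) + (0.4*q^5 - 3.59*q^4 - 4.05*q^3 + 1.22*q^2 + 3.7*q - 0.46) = -2.66*q^5 - 7.94*q^4 + 0.0200000000000005*q^3 + 3.38*q^2 + 3.44*q - 4.75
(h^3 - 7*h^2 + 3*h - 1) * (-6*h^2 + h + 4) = -6*h^5 + 43*h^4 - 21*h^3 - 19*h^2 + 11*h - 4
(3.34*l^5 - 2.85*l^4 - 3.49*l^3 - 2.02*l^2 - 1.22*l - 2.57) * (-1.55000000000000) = -5.177*l^5 + 4.4175*l^4 + 5.4095*l^3 + 3.131*l^2 + 1.891*l + 3.9835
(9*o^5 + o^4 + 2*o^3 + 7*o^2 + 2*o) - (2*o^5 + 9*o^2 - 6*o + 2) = 7*o^5 + o^4 + 2*o^3 - 2*o^2 + 8*o - 2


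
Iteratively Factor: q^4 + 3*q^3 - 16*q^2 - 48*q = (q - 4)*(q^3 + 7*q^2 + 12*q) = q*(q - 4)*(q^2 + 7*q + 12) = q*(q - 4)*(q + 4)*(q + 3)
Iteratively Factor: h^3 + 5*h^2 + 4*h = (h + 4)*(h^2 + h) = h*(h + 4)*(h + 1)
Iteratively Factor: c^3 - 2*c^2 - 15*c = (c + 3)*(c^2 - 5*c) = (c - 5)*(c + 3)*(c)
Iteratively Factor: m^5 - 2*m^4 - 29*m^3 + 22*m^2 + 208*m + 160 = (m + 4)*(m^4 - 6*m^3 - 5*m^2 + 42*m + 40) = (m + 1)*(m + 4)*(m^3 - 7*m^2 + 2*m + 40) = (m - 4)*(m + 1)*(m + 4)*(m^2 - 3*m - 10) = (m - 4)*(m + 1)*(m + 2)*(m + 4)*(m - 5)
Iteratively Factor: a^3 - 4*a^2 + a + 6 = (a + 1)*(a^2 - 5*a + 6) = (a - 2)*(a + 1)*(a - 3)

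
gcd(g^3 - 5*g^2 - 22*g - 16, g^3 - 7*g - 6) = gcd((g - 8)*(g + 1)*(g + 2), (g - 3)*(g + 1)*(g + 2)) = g^2 + 3*g + 2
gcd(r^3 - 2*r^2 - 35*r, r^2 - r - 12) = 1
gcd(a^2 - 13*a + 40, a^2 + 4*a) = 1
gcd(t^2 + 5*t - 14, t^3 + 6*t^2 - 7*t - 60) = 1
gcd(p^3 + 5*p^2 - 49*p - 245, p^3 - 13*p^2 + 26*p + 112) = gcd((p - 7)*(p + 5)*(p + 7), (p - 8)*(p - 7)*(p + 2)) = p - 7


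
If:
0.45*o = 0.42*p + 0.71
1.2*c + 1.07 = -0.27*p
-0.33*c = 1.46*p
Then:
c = -0.94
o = 1.78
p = 0.21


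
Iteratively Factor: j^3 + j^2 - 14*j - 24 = (j - 4)*(j^2 + 5*j + 6) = (j - 4)*(j + 2)*(j + 3)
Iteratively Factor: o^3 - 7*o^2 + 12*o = (o)*(o^2 - 7*o + 12) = o*(o - 3)*(o - 4)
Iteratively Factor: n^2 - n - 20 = (n - 5)*(n + 4)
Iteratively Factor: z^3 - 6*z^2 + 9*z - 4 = (z - 1)*(z^2 - 5*z + 4) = (z - 4)*(z - 1)*(z - 1)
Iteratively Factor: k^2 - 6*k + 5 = (k - 5)*(k - 1)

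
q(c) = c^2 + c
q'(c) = 2*c + 1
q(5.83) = 39.82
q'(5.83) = 12.66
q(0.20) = 0.24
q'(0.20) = 1.40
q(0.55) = 0.85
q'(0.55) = 2.10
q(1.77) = 4.90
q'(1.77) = 4.54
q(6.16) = 44.11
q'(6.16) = 13.32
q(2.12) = 6.61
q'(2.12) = 5.24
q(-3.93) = 11.51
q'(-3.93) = -6.86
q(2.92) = 11.45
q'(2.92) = 6.84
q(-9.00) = 72.00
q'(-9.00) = -17.00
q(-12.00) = 132.00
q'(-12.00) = -23.00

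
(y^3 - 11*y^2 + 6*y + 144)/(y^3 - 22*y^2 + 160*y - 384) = (y + 3)/(y - 8)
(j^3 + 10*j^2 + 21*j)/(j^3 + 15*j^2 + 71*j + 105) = j/(j + 5)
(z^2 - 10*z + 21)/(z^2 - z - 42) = (z - 3)/(z + 6)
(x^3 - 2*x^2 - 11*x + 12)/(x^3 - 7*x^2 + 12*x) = (x^2 + 2*x - 3)/(x*(x - 3))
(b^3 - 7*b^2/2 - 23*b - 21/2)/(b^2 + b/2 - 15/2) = (2*b^2 - 13*b - 7)/(2*b - 5)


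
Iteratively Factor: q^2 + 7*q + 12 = (q + 3)*(q + 4)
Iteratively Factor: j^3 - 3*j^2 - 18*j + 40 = (j + 4)*(j^2 - 7*j + 10) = (j - 2)*(j + 4)*(j - 5)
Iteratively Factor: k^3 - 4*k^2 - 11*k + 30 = (k + 3)*(k^2 - 7*k + 10) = (k - 5)*(k + 3)*(k - 2)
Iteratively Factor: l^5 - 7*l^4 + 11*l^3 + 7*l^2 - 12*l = (l - 4)*(l^4 - 3*l^3 - l^2 + 3*l) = (l - 4)*(l - 3)*(l^3 - l) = (l - 4)*(l - 3)*(l - 1)*(l^2 + l) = l*(l - 4)*(l - 3)*(l - 1)*(l + 1)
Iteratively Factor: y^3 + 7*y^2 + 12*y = (y + 3)*(y^2 + 4*y) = y*(y + 3)*(y + 4)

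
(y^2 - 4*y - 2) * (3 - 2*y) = -2*y^3 + 11*y^2 - 8*y - 6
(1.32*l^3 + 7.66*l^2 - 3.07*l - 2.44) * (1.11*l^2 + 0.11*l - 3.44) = 1.4652*l^5 + 8.6478*l^4 - 7.1059*l^3 - 29.3965*l^2 + 10.2924*l + 8.3936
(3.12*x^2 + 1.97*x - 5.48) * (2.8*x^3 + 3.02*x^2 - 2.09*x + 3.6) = 8.736*x^5 + 14.9384*x^4 - 15.9154*x^3 - 9.4349*x^2 + 18.5452*x - 19.728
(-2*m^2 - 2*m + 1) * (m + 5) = -2*m^3 - 12*m^2 - 9*m + 5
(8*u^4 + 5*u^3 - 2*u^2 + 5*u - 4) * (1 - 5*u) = -40*u^5 - 17*u^4 + 15*u^3 - 27*u^2 + 25*u - 4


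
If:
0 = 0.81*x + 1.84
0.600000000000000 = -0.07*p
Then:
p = -8.57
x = -2.27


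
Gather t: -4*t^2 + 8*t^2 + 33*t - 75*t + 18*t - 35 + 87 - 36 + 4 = 4*t^2 - 24*t + 20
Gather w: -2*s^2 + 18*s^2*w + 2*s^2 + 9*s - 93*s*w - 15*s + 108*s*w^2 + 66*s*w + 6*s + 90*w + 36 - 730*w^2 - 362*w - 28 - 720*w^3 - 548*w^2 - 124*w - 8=-720*w^3 + w^2*(108*s - 1278) + w*(18*s^2 - 27*s - 396)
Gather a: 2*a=2*a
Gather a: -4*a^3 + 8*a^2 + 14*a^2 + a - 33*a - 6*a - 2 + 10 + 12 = -4*a^3 + 22*a^2 - 38*a + 20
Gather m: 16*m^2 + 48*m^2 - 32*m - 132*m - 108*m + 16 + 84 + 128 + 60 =64*m^2 - 272*m + 288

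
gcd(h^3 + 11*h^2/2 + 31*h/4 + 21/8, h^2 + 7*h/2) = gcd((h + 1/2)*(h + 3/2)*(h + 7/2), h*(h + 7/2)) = h + 7/2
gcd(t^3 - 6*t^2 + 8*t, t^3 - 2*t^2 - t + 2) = t - 2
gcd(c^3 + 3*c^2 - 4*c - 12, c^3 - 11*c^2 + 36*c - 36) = c - 2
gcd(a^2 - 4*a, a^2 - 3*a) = a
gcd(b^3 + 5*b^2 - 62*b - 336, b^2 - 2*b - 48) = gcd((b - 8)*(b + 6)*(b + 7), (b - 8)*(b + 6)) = b^2 - 2*b - 48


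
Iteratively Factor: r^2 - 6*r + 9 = (r - 3)*(r - 3)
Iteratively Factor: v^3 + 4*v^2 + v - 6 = (v + 2)*(v^2 + 2*v - 3) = (v - 1)*(v + 2)*(v + 3)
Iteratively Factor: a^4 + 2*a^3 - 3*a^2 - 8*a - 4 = (a + 1)*(a^3 + a^2 - 4*a - 4) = (a - 2)*(a + 1)*(a^2 + 3*a + 2) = (a - 2)*(a + 1)^2*(a + 2)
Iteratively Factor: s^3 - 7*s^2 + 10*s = (s - 2)*(s^2 - 5*s) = (s - 5)*(s - 2)*(s)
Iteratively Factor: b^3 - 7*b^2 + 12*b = (b - 4)*(b^2 - 3*b) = b*(b - 4)*(b - 3)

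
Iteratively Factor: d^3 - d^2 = (d - 1)*(d^2) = d*(d - 1)*(d)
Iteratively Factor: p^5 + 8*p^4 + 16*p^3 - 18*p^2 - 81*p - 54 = (p + 3)*(p^4 + 5*p^3 + p^2 - 21*p - 18) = (p + 3)^2*(p^3 + 2*p^2 - 5*p - 6) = (p - 2)*(p + 3)^2*(p^2 + 4*p + 3) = (p - 2)*(p + 3)^3*(p + 1)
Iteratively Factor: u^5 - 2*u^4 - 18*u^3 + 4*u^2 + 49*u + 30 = (u + 3)*(u^4 - 5*u^3 - 3*u^2 + 13*u + 10) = (u + 1)*(u + 3)*(u^3 - 6*u^2 + 3*u + 10) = (u + 1)^2*(u + 3)*(u^2 - 7*u + 10) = (u - 5)*(u + 1)^2*(u + 3)*(u - 2)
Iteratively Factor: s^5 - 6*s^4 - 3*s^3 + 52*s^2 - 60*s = (s - 2)*(s^4 - 4*s^3 - 11*s^2 + 30*s) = (s - 2)^2*(s^3 - 2*s^2 - 15*s) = (s - 2)^2*(s + 3)*(s^2 - 5*s) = s*(s - 2)^2*(s + 3)*(s - 5)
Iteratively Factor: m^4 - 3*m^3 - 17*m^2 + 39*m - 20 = (m + 4)*(m^3 - 7*m^2 + 11*m - 5) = (m - 1)*(m + 4)*(m^2 - 6*m + 5) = (m - 5)*(m - 1)*(m + 4)*(m - 1)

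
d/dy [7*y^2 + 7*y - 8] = 14*y + 7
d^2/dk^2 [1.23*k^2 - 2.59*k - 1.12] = 2.46000000000000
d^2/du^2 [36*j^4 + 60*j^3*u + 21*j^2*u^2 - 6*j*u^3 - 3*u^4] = 42*j^2 - 36*j*u - 36*u^2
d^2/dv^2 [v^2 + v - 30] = 2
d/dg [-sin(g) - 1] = -cos(g)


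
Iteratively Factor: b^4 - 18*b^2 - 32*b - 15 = (b + 1)*(b^3 - b^2 - 17*b - 15) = (b + 1)*(b + 3)*(b^2 - 4*b - 5) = (b + 1)^2*(b + 3)*(b - 5)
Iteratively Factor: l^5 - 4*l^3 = (l + 2)*(l^4 - 2*l^3) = l*(l + 2)*(l^3 - 2*l^2) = l^2*(l + 2)*(l^2 - 2*l) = l^2*(l - 2)*(l + 2)*(l)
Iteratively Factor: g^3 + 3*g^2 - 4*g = (g)*(g^2 + 3*g - 4) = g*(g - 1)*(g + 4)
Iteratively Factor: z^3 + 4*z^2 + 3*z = (z)*(z^2 + 4*z + 3) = z*(z + 3)*(z + 1)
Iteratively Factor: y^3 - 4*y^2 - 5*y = (y)*(y^2 - 4*y - 5) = y*(y + 1)*(y - 5)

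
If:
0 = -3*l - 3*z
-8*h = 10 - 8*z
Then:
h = z - 5/4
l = -z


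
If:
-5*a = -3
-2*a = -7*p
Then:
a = 3/5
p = 6/35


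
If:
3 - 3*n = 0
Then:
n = 1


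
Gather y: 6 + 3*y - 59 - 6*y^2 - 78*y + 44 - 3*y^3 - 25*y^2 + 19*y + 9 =-3*y^3 - 31*y^2 - 56*y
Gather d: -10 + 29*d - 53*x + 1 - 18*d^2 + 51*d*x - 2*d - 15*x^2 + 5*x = -18*d^2 + d*(51*x + 27) - 15*x^2 - 48*x - 9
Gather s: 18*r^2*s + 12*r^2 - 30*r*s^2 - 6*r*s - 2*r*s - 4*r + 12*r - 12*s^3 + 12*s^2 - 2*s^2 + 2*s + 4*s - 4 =12*r^2 + 8*r - 12*s^3 + s^2*(10 - 30*r) + s*(18*r^2 - 8*r + 6) - 4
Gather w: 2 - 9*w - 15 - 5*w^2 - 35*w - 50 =-5*w^2 - 44*w - 63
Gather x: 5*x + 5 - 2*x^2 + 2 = -2*x^2 + 5*x + 7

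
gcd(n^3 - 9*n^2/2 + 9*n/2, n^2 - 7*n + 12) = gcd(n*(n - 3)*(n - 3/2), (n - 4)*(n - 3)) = n - 3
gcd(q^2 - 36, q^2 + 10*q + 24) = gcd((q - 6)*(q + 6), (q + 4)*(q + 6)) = q + 6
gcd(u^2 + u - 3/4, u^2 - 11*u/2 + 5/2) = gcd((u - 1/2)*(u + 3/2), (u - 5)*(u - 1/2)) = u - 1/2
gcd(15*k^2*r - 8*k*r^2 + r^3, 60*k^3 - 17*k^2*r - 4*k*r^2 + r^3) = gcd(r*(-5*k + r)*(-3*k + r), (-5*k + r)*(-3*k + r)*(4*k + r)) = 15*k^2 - 8*k*r + r^2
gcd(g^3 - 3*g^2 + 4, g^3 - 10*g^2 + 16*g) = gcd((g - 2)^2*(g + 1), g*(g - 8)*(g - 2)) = g - 2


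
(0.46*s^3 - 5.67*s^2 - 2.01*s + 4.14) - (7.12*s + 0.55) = 0.46*s^3 - 5.67*s^2 - 9.13*s + 3.59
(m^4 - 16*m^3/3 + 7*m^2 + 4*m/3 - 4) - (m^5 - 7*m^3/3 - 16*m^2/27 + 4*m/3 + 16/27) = -m^5 + m^4 - 3*m^3 + 205*m^2/27 - 124/27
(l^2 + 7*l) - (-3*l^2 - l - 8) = 4*l^2 + 8*l + 8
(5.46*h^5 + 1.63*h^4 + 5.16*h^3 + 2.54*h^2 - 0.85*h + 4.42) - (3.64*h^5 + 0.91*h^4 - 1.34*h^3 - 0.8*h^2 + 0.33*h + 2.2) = 1.82*h^5 + 0.72*h^4 + 6.5*h^3 + 3.34*h^2 - 1.18*h + 2.22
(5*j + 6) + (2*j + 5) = 7*j + 11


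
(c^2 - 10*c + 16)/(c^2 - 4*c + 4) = (c - 8)/(c - 2)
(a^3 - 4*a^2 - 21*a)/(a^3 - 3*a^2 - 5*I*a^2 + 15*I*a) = (a^2 - 4*a - 21)/(a^2 - 3*a - 5*I*a + 15*I)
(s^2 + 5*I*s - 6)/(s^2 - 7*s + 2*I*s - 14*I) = (s + 3*I)/(s - 7)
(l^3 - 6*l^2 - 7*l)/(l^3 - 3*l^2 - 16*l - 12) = l*(l - 7)/(l^2 - 4*l - 12)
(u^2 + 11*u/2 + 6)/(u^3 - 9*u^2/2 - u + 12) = (u + 4)/(u^2 - 6*u + 8)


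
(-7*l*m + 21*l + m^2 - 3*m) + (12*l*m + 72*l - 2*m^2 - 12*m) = 5*l*m + 93*l - m^2 - 15*m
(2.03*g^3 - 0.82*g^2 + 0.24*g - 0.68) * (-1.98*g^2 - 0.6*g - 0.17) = -4.0194*g^5 + 0.4056*g^4 - 0.3283*g^3 + 1.3418*g^2 + 0.3672*g + 0.1156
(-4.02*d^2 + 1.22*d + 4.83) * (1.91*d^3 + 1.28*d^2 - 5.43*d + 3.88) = -7.6782*d^5 - 2.8154*d^4 + 32.6155*d^3 - 16.0398*d^2 - 21.4933*d + 18.7404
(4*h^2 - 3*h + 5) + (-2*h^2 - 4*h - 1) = 2*h^2 - 7*h + 4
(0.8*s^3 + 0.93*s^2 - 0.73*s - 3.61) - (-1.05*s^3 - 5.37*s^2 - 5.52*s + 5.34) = 1.85*s^3 + 6.3*s^2 + 4.79*s - 8.95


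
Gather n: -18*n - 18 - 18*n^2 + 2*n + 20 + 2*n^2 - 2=-16*n^2 - 16*n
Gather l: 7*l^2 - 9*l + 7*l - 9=7*l^2 - 2*l - 9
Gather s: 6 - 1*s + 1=7 - s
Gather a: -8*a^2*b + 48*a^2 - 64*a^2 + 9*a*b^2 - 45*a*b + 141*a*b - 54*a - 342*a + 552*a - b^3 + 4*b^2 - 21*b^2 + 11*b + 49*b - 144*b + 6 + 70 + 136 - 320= a^2*(-8*b - 16) + a*(9*b^2 + 96*b + 156) - b^3 - 17*b^2 - 84*b - 108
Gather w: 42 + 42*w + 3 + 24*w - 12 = 66*w + 33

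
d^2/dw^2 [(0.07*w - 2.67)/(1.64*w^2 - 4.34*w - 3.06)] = ((9.3652 - 0.6888*w)*(-1.64*w^2 + 4.34*w + 3.06) - (0.07*w - 2.67)*(3.28*w - 4.34)*(6.56*w - 8.68))/(-1.64*w^2 + 4.34*w + 3.06)^3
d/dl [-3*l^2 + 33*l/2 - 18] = 33/2 - 6*l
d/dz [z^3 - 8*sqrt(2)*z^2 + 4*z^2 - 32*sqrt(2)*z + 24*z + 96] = 3*z^2 - 16*sqrt(2)*z + 8*z - 32*sqrt(2) + 24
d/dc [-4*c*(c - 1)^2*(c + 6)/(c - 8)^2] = 8*(-c^4 + 14*c^3 + 48*c^2 - 85*c + 24)/(c^3 - 24*c^2 + 192*c - 512)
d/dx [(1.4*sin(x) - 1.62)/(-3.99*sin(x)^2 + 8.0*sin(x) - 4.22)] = (5.586*sin(x)^2 - 12.9276*sin(x) + 7.052)*cos(x)/(15.9201*sin(x)^4 - 63.84*sin(x)^3 + 97.6756*sin(x)^2 - 67.52*sin(x) + 17.8084)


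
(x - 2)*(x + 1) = x^2 - x - 2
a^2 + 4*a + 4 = (a + 2)^2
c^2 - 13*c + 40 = (c - 8)*(c - 5)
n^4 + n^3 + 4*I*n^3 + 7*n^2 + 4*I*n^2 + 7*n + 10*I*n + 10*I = (n + 1)*(n - 2*I)*(n + I)*(n + 5*I)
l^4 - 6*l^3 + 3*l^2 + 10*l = l*(l - 5)*(l - 2)*(l + 1)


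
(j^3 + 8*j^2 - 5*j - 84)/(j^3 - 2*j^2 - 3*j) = (j^2 + 11*j + 28)/(j*(j + 1))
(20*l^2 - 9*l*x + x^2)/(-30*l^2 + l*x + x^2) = (-4*l + x)/(6*l + x)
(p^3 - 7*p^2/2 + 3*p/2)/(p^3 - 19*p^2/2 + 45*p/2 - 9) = p/(p - 6)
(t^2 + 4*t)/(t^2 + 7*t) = (t + 4)/(t + 7)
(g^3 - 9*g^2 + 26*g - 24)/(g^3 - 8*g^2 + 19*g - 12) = (g - 2)/(g - 1)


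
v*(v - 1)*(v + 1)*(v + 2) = v^4 + 2*v^3 - v^2 - 2*v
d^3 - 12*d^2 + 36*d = d*(d - 6)^2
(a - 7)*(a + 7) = a^2 - 49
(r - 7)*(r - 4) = r^2 - 11*r + 28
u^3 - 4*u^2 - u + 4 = (u - 4)*(u - 1)*(u + 1)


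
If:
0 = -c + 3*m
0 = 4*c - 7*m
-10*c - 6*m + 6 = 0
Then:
No Solution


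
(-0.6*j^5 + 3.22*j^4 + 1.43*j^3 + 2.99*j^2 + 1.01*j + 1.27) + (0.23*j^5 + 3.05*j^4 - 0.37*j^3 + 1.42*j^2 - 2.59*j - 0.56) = -0.37*j^5 + 6.27*j^4 + 1.06*j^3 + 4.41*j^2 - 1.58*j + 0.71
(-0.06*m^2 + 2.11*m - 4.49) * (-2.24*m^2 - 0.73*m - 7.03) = 0.1344*m^4 - 4.6826*m^3 + 8.9391*m^2 - 11.5556*m + 31.5647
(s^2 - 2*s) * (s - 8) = s^3 - 10*s^2 + 16*s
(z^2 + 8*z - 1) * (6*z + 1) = 6*z^3 + 49*z^2 + 2*z - 1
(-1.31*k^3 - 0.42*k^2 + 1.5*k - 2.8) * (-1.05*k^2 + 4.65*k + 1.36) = 1.3755*k^5 - 5.6505*k^4 - 5.3096*k^3 + 9.3438*k^2 - 10.98*k - 3.808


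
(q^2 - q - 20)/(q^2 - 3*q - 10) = (q + 4)/(q + 2)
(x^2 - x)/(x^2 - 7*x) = (x - 1)/(x - 7)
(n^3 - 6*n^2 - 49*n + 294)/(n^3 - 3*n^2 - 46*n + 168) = (n - 7)/(n - 4)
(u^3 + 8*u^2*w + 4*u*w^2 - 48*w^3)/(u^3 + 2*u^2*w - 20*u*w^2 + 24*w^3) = (u + 4*w)/(u - 2*w)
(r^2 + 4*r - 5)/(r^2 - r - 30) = (r - 1)/(r - 6)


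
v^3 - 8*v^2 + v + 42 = (v - 7)*(v - 3)*(v + 2)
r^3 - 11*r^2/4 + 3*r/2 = r*(r - 2)*(r - 3/4)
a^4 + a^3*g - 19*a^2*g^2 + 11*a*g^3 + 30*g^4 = (a - 3*g)*(a - 2*g)*(a + g)*(a + 5*g)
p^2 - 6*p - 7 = (p - 7)*(p + 1)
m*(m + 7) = m^2 + 7*m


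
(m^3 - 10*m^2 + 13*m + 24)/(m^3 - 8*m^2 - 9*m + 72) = (m + 1)/(m + 3)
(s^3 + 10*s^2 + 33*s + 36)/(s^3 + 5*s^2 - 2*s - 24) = (s + 3)/(s - 2)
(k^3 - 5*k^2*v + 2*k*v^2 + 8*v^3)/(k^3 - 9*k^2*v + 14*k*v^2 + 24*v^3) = (-k + 2*v)/(-k + 6*v)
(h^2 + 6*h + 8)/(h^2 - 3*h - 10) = (h + 4)/(h - 5)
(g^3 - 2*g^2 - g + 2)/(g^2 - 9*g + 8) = (g^2 - g - 2)/(g - 8)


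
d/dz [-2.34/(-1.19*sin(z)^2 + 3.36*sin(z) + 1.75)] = (7.8624 - 5.5692*sin(z))*cos(z)/(-1.19*sin(z)^2 + 3.36*sin(z) + 1.75)^2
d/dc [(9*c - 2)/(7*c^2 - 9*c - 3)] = (-63*c^2 + 28*c - 45)/(49*c^4 - 126*c^3 + 39*c^2 + 54*c + 9)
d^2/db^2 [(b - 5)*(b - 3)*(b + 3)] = 6*b - 10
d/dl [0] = 0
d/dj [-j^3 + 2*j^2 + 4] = j*(4 - 3*j)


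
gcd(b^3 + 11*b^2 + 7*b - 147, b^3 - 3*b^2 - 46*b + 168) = b + 7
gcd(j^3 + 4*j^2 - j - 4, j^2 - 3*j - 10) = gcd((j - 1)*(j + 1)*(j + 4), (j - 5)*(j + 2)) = 1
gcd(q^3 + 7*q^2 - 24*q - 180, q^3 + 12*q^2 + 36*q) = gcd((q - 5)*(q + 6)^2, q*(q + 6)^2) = q^2 + 12*q + 36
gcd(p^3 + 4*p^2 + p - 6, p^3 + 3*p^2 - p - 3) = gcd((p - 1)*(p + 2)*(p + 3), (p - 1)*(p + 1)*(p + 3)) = p^2 + 2*p - 3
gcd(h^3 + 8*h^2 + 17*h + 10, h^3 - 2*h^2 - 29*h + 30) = h + 5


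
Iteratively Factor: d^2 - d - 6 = (d + 2)*(d - 3)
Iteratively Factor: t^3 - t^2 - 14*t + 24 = (t - 2)*(t^2 + t - 12) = (t - 3)*(t - 2)*(t + 4)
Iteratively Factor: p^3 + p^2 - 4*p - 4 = (p + 1)*(p^2 - 4) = (p - 2)*(p + 1)*(p + 2)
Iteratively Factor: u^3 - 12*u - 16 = (u - 4)*(u^2 + 4*u + 4) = (u - 4)*(u + 2)*(u + 2)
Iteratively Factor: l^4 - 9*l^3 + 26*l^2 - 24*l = (l - 2)*(l^3 - 7*l^2 + 12*l) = l*(l - 2)*(l^2 - 7*l + 12) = l*(l - 4)*(l - 2)*(l - 3)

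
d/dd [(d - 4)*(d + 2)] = 2*d - 2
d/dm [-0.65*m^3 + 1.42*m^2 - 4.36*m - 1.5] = -1.95*m^2 + 2.84*m - 4.36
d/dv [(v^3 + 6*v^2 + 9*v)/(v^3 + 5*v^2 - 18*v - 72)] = (-v^2 - 48*v - 72)/(v^4 + 4*v^3 - 44*v^2 - 96*v + 576)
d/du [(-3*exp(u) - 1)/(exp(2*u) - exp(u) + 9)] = ((2*exp(u) - 1)*(3*exp(u) + 1) - 3*exp(2*u) + 3*exp(u) - 27)*exp(u)/(exp(2*u) - exp(u) + 9)^2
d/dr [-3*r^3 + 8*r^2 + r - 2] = -9*r^2 + 16*r + 1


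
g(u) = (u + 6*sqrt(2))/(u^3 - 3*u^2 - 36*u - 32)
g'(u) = (u + 6*sqrt(2))*(-3*u^2 + 6*u + 36)/(u^3 - 3*u^2 - 36*u - 32)^2 + 1/(u^3 - 3*u^2 - 36*u - 32) = (u^3 - 3*u^2 - 36*u + 3*(u + 6*sqrt(2))*(-u^2 + 2*u + 12) - 32)/(-u^3 + 3*u^2 + 36*u + 32)^2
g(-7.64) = 0.00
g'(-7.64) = 0.00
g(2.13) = -0.09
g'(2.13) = 0.02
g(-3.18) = 0.27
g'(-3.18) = -0.13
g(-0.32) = -0.39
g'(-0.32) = 0.59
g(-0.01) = -0.27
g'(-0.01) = 0.27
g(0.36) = -0.20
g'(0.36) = 0.14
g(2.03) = -0.10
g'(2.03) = 0.02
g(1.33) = -0.12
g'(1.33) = 0.04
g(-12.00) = 0.00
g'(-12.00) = 0.00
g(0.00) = -0.27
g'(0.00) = 0.27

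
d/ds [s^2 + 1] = 2*s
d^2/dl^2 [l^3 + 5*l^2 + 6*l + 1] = 6*l + 10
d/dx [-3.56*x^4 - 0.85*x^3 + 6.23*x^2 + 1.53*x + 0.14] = -14.24*x^3 - 2.55*x^2 + 12.46*x + 1.53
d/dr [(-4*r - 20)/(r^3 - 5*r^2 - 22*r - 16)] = 8*(r^3 + 5*r^2 - 25*r - 47)/(r^6 - 10*r^5 - 19*r^4 + 188*r^3 + 644*r^2 + 704*r + 256)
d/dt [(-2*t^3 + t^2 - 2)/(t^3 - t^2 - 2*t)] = (t^4 + 8*t^3 + 4*t^2 - 4*t - 4)/(t^2*(t^4 - 2*t^3 - 3*t^2 + 4*t + 4))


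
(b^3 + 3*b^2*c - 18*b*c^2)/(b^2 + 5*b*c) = (b^2 + 3*b*c - 18*c^2)/(b + 5*c)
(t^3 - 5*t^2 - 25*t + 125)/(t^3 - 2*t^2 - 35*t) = (t^2 - 10*t + 25)/(t*(t - 7))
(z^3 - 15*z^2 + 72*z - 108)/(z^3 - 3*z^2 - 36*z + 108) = (z - 6)/(z + 6)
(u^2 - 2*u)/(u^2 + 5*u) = (u - 2)/(u + 5)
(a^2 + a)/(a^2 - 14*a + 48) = a*(a + 1)/(a^2 - 14*a + 48)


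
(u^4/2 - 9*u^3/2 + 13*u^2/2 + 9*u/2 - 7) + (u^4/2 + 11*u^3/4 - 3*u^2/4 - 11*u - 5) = u^4 - 7*u^3/4 + 23*u^2/4 - 13*u/2 - 12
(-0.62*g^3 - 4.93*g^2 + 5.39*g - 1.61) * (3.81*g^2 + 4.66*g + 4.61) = -2.3622*g^5 - 21.6725*g^4 - 5.2961*g^3 - 3.744*g^2 + 17.3453*g - 7.4221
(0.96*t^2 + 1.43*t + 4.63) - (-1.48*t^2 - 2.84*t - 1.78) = 2.44*t^2 + 4.27*t + 6.41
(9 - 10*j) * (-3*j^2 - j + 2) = 30*j^3 - 17*j^2 - 29*j + 18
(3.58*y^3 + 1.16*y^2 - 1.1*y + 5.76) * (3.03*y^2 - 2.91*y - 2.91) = 10.8474*y^5 - 6.903*y^4 - 17.1264*y^3 + 17.2782*y^2 - 13.5606*y - 16.7616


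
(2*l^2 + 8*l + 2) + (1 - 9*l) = 2*l^2 - l + 3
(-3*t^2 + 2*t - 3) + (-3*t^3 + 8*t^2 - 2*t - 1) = -3*t^3 + 5*t^2 - 4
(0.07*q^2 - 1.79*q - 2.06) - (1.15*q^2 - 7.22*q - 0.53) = -1.08*q^2 + 5.43*q - 1.53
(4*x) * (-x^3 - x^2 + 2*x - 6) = -4*x^4 - 4*x^3 + 8*x^2 - 24*x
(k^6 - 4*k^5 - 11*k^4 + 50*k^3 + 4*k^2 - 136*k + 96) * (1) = k^6 - 4*k^5 - 11*k^4 + 50*k^3 + 4*k^2 - 136*k + 96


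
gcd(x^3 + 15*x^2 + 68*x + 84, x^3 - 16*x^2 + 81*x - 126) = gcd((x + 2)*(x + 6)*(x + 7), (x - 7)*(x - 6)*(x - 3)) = 1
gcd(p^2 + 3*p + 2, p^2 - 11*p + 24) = 1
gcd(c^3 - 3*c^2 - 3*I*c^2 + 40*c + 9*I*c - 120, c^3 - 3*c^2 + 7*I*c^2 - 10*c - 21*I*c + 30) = c^2 + c*(-3 + 5*I) - 15*I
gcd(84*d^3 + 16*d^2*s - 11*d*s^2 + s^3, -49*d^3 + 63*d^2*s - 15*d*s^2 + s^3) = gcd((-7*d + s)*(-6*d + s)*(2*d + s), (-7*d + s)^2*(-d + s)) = -7*d + s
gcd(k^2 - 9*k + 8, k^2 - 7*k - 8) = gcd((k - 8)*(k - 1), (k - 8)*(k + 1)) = k - 8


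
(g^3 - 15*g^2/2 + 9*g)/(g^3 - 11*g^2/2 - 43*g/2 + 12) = g*(2*g^2 - 15*g + 18)/(2*g^3 - 11*g^2 - 43*g + 24)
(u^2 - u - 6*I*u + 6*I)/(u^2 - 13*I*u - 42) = (u - 1)/(u - 7*I)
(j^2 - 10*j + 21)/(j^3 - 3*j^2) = (j - 7)/j^2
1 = 1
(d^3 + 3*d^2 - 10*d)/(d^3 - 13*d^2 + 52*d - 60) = d*(d + 5)/(d^2 - 11*d + 30)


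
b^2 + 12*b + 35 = (b + 5)*(b + 7)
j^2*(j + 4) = j^3 + 4*j^2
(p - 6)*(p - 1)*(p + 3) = p^3 - 4*p^2 - 15*p + 18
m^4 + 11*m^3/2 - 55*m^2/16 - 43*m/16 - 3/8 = (m - 1)*(m + 1/4)^2*(m + 6)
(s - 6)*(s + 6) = s^2 - 36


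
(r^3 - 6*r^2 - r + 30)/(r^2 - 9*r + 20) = (r^2 - r - 6)/(r - 4)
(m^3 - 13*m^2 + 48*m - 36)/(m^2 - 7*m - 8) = (-m^3 + 13*m^2 - 48*m + 36)/(-m^2 + 7*m + 8)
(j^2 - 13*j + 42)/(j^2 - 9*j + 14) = (j - 6)/(j - 2)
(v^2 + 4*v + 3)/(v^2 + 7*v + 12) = (v + 1)/(v + 4)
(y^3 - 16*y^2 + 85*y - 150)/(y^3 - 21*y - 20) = (y^2 - 11*y + 30)/(y^2 + 5*y + 4)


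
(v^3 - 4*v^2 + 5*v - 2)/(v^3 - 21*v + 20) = (v^2 - 3*v + 2)/(v^2 + v - 20)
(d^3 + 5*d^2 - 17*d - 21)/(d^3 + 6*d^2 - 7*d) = (d^2 - 2*d - 3)/(d*(d - 1))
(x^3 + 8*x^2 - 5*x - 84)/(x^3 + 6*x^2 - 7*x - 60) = (x + 7)/(x + 5)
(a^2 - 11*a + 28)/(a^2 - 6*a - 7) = (a - 4)/(a + 1)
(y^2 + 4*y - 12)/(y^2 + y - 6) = (y + 6)/(y + 3)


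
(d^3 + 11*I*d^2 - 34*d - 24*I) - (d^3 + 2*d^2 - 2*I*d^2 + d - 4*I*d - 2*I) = -2*d^2 + 13*I*d^2 - 35*d + 4*I*d - 22*I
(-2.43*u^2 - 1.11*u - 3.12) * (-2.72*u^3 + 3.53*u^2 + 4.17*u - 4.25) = 6.6096*u^5 - 5.5587*u^4 - 5.565*u^3 - 5.3148*u^2 - 8.2929*u + 13.26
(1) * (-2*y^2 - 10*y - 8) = -2*y^2 - 10*y - 8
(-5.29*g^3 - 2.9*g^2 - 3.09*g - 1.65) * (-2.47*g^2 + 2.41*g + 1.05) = 13.0663*g^5 - 5.5859*g^4 - 4.9112*g^3 - 6.4164*g^2 - 7.221*g - 1.7325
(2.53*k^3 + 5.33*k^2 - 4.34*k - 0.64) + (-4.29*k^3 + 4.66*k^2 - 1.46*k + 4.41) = -1.76*k^3 + 9.99*k^2 - 5.8*k + 3.77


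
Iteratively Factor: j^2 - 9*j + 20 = (j - 5)*(j - 4)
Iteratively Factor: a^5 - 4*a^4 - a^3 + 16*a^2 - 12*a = (a)*(a^4 - 4*a^3 - a^2 + 16*a - 12) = a*(a + 2)*(a^3 - 6*a^2 + 11*a - 6) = a*(a - 1)*(a + 2)*(a^2 - 5*a + 6) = a*(a - 3)*(a - 1)*(a + 2)*(a - 2)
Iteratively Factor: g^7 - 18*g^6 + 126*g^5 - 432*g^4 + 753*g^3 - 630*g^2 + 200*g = (g - 5)*(g^6 - 13*g^5 + 61*g^4 - 127*g^3 + 118*g^2 - 40*g) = (g - 5)*(g - 1)*(g^5 - 12*g^4 + 49*g^3 - 78*g^2 + 40*g) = (g - 5)^2*(g - 1)*(g^4 - 7*g^3 + 14*g^2 - 8*g) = (g - 5)^2*(g - 4)*(g - 1)*(g^3 - 3*g^2 + 2*g) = (g - 5)^2*(g - 4)*(g - 1)^2*(g^2 - 2*g) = (g - 5)^2*(g - 4)*(g - 2)*(g - 1)^2*(g)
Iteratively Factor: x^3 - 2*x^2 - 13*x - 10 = (x + 2)*(x^2 - 4*x - 5) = (x - 5)*(x + 2)*(x + 1)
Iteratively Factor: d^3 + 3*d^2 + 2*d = (d + 2)*(d^2 + d) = d*(d + 2)*(d + 1)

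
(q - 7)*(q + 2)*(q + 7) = q^3 + 2*q^2 - 49*q - 98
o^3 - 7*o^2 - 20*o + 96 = (o - 8)*(o - 3)*(o + 4)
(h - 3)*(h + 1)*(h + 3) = h^3 + h^2 - 9*h - 9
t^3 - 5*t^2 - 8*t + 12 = (t - 6)*(t - 1)*(t + 2)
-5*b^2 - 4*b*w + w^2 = (-5*b + w)*(b + w)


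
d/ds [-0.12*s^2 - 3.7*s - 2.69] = -0.24*s - 3.7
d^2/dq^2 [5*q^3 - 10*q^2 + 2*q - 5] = 30*q - 20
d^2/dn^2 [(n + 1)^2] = 2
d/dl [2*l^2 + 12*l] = 4*l + 12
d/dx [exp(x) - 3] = exp(x)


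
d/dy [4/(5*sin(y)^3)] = -12*cos(y)/(5*sin(y)^4)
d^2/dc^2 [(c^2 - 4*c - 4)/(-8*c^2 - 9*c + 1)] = 2*(328*c^3 + 744*c^2 + 960*c + 391)/(512*c^6 + 1728*c^5 + 1752*c^4 + 297*c^3 - 219*c^2 + 27*c - 1)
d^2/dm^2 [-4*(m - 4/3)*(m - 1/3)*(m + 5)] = -24*m - 80/3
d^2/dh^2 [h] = 0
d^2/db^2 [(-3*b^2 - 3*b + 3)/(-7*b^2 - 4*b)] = 6*(21*b^3 - 147*b^2 - 84*b - 16)/(b^3*(343*b^3 + 588*b^2 + 336*b + 64))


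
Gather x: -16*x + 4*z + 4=-16*x + 4*z + 4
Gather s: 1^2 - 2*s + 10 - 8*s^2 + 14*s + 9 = -8*s^2 + 12*s + 20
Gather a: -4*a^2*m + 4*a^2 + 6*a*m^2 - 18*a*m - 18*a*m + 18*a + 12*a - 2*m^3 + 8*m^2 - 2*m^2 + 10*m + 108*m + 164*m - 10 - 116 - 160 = a^2*(4 - 4*m) + a*(6*m^2 - 36*m + 30) - 2*m^3 + 6*m^2 + 282*m - 286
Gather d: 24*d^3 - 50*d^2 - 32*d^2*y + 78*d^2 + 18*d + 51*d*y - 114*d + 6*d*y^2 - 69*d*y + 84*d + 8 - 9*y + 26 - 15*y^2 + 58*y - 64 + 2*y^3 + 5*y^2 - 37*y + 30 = 24*d^3 + d^2*(28 - 32*y) + d*(6*y^2 - 18*y - 12) + 2*y^3 - 10*y^2 + 12*y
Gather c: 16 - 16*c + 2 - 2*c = 18 - 18*c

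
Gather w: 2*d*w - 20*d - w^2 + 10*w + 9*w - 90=-20*d - w^2 + w*(2*d + 19) - 90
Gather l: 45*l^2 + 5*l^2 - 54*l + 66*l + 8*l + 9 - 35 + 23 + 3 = 50*l^2 + 20*l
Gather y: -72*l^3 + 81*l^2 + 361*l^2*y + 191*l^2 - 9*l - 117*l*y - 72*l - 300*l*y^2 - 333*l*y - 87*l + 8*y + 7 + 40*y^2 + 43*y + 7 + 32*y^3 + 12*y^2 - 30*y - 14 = -72*l^3 + 272*l^2 - 168*l + 32*y^3 + y^2*(52 - 300*l) + y*(361*l^2 - 450*l + 21)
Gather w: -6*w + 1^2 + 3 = 4 - 6*w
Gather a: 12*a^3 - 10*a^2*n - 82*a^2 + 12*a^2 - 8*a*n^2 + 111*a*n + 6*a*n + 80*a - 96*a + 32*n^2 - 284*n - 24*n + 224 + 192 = 12*a^3 + a^2*(-10*n - 70) + a*(-8*n^2 + 117*n - 16) + 32*n^2 - 308*n + 416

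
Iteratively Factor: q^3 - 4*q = (q)*(q^2 - 4) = q*(q + 2)*(q - 2)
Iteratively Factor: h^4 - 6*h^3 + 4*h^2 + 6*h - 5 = (h - 1)*(h^3 - 5*h^2 - h + 5) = (h - 1)*(h + 1)*(h^2 - 6*h + 5) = (h - 5)*(h - 1)*(h + 1)*(h - 1)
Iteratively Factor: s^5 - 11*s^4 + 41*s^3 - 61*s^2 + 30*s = (s - 5)*(s^4 - 6*s^3 + 11*s^2 - 6*s) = s*(s - 5)*(s^3 - 6*s^2 + 11*s - 6) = s*(s - 5)*(s - 3)*(s^2 - 3*s + 2) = s*(s - 5)*(s - 3)*(s - 1)*(s - 2)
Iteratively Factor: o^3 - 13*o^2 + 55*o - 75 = (o - 5)*(o^2 - 8*o + 15) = (o - 5)^2*(o - 3)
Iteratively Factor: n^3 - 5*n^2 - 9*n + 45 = (n - 5)*(n^2 - 9) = (n - 5)*(n + 3)*(n - 3)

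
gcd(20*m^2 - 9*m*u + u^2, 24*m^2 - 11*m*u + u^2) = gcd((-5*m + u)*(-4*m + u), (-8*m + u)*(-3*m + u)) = 1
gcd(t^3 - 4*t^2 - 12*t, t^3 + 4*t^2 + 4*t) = t^2 + 2*t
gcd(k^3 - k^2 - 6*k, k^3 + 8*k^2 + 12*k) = k^2 + 2*k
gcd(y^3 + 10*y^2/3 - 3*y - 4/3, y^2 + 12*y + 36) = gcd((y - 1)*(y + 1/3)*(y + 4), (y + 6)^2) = 1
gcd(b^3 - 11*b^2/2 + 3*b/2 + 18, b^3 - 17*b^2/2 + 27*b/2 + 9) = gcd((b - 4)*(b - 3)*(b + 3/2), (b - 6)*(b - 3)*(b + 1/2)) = b - 3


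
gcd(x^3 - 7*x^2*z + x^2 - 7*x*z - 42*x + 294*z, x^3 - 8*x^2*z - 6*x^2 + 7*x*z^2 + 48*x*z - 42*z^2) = x^2 - 7*x*z - 6*x + 42*z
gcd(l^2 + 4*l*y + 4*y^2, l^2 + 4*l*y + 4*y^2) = l^2 + 4*l*y + 4*y^2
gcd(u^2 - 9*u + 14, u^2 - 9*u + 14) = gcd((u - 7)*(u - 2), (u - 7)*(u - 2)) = u^2 - 9*u + 14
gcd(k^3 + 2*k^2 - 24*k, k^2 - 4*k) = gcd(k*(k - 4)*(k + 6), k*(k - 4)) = k^2 - 4*k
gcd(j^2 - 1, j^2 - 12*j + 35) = 1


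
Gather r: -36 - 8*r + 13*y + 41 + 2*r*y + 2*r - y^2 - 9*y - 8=r*(2*y - 6) - y^2 + 4*y - 3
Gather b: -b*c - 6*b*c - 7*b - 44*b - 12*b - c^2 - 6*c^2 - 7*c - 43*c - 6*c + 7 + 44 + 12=b*(-7*c - 63) - 7*c^2 - 56*c + 63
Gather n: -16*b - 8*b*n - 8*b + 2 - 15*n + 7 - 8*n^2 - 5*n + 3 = -24*b - 8*n^2 + n*(-8*b - 20) + 12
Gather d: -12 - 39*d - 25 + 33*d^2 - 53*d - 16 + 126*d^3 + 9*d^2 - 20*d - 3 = 126*d^3 + 42*d^2 - 112*d - 56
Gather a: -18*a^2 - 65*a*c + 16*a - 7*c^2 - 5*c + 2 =-18*a^2 + a*(16 - 65*c) - 7*c^2 - 5*c + 2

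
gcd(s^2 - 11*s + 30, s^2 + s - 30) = s - 5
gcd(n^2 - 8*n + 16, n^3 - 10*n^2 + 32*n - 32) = n^2 - 8*n + 16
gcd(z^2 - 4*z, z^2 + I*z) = z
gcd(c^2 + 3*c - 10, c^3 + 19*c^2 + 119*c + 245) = c + 5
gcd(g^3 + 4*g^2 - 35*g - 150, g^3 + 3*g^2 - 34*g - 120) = g^2 - g - 30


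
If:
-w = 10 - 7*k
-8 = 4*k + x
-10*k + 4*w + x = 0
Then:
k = 24/7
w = 14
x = -152/7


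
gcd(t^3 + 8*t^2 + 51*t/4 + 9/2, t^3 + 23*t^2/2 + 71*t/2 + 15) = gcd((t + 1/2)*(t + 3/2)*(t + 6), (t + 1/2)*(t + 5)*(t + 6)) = t^2 + 13*t/2 + 3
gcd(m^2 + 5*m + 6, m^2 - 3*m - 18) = m + 3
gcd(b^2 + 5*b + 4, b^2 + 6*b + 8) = b + 4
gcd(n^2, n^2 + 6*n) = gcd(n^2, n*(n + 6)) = n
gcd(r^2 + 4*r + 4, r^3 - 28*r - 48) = r + 2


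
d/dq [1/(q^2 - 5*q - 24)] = (5 - 2*q)/(-q^2 + 5*q + 24)^2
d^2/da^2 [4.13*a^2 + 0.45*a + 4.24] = 8.26000000000000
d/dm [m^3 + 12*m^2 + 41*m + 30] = 3*m^2 + 24*m + 41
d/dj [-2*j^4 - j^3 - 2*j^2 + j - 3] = -8*j^3 - 3*j^2 - 4*j + 1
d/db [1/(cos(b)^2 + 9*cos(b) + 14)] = (2*cos(b) + 9)*sin(b)/(cos(b)^2 + 9*cos(b) + 14)^2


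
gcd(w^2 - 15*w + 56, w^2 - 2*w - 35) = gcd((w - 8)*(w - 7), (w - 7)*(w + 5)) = w - 7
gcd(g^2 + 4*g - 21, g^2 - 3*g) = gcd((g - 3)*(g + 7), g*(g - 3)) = g - 3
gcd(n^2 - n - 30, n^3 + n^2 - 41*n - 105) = n + 5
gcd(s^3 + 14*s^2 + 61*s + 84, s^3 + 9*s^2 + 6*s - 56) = s^2 + 11*s + 28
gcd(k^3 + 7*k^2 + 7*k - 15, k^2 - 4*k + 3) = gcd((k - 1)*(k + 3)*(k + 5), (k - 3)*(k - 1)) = k - 1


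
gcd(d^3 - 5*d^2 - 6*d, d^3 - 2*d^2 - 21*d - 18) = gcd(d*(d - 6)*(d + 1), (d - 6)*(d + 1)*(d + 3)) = d^2 - 5*d - 6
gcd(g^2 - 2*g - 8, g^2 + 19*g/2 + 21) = 1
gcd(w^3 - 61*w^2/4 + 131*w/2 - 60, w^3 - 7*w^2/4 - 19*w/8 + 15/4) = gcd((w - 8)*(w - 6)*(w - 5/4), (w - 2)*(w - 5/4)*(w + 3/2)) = w - 5/4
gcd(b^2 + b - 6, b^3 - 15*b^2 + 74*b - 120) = 1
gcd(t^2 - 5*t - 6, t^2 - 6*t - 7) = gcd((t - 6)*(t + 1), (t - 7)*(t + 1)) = t + 1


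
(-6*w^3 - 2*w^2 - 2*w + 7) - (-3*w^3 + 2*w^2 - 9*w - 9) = -3*w^3 - 4*w^2 + 7*w + 16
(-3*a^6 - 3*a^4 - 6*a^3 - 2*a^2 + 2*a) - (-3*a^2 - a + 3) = -3*a^6 - 3*a^4 - 6*a^3 + a^2 + 3*a - 3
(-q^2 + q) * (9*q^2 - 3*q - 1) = -9*q^4 + 12*q^3 - 2*q^2 - q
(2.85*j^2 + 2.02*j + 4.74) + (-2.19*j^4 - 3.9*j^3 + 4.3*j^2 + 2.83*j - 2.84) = -2.19*j^4 - 3.9*j^3 + 7.15*j^2 + 4.85*j + 1.9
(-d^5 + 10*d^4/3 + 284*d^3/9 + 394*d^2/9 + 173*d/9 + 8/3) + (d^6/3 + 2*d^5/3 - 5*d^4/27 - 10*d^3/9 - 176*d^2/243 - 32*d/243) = d^6/3 - d^5/3 + 85*d^4/27 + 274*d^3/9 + 10462*d^2/243 + 4639*d/243 + 8/3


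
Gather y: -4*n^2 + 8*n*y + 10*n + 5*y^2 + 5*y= -4*n^2 + 10*n + 5*y^2 + y*(8*n + 5)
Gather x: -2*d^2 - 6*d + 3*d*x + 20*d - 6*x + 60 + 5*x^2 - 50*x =-2*d^2 + 14*d + 5*x^2 + x*(3*d - 56) + 60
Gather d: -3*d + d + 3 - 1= 2 - 2*d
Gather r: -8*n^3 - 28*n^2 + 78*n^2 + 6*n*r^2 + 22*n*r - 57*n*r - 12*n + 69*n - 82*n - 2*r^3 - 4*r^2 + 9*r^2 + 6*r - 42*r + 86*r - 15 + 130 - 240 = -8*n^3 + 50*n^2 - 25*n - 2*r^3 + r^2*(6*n + 5) + r*(50 - 35*n) - 125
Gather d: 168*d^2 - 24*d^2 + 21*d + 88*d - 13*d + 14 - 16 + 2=144*d^2 + 96*d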